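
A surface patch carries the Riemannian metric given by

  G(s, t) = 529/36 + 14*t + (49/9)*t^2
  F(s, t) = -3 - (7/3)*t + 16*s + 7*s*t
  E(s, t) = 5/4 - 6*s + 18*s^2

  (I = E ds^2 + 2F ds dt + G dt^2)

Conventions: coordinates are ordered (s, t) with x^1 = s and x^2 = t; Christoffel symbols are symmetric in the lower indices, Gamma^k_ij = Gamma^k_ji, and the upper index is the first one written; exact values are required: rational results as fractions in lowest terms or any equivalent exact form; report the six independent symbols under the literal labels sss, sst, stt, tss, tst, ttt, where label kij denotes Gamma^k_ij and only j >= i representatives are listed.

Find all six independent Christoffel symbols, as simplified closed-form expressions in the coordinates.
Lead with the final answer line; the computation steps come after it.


Answer: Gamma_sss = (7056*s*t^2 + 4032*s*t + 1224*s + 2352*t + 564)/(7056*s^2*t^2 + 4032*s^2*t + 1224*s^2 + 4704*s*t + 1128*s + 196*t^2 + 504*t + 1349), Gamma_sst = 0, Gamma_stt = (-16464*s*t - 3948*s - 5740)/(21168*s^2*t^2 + 12096*s^2*t + 3672*s^2 + 14112*s*t + 3384*s + 588*t^2 + 1512*t + 4047), Gamma_tss = (3024*s*t + 864*s + 252*t + 1584)/(7056*s^2*t^2 + 4032*s^2*t + 1224*s^2 + 4704*s*t + 1128*s + 196*t^2 + 504*t + 1349), Gamma_tst = 0, Gamma_ttt = (7056*s^2*t + 2016*s^2 + 2352*s + 196*t + 252)/(7056*s^2*t^2 + 4032*s^2*t + 1224*s^2 + 4704*s*t + 1128*s + 196*t^2 + 504*t + 1349)

E = 5/4 - 6*s + 18*s^2; F = -3 - (7/3)*t + 16*s + 7*s*t; G = 529/36 + 14*t + (49/9)*t^2
Gamma^k_ij = (1/2) g^{kl} (d_i g_jl + d_j g_il - d_l g_ij), with g^inv = (1/(EG-F^2)) [[G, -F], [-F, E]]
first partials: E_s = -6 + 36*s, E_t = 0, F_s = 16 + 7*t, F_t = -7/3 + 7*s, G_s = 0, G_t = 14 + (98/9)*t
D = EG - F^2 = 1349/144 + (7/2)*t + (47/6)*s + (49/36)*t^2 + (98/3)*s*t + (17/2)*s^2 + 28*s^2*t + 49*s^2*t^2
expanded: Gamma^s_ss = (G E_s - 2F F_s + F E_t)/(2D), Gamma^s_st = (G E_t - F G_s)/(2D), Gamma^s_tt = (2G F_t - G G_s - F G_t)/(2D), Gamma^t_ss = (2E F_s - E E_t - F E_s)/(2D), Gamma^t_st = (E G_s - F E_t)/(2D), Gamma^t_tt = (E G_t - 2F F_t + F G_s)/(2D); substitute and cancel common factors


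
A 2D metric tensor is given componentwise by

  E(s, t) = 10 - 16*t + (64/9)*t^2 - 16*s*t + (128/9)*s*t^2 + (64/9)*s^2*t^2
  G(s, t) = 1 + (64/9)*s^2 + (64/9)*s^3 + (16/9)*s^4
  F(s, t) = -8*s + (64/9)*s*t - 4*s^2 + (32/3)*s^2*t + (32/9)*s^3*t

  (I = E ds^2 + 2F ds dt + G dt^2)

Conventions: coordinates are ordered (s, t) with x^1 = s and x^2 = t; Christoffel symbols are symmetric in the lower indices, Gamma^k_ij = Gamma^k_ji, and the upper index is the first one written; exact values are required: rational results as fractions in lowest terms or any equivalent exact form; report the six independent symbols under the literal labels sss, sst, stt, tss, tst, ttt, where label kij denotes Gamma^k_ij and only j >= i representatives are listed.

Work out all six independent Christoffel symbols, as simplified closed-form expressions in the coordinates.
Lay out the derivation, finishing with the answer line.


E = 10 - 16*t + (64/9)*t^2 - 16*s*t + (128/9)*s*t^2 + (64/9)*s^2*t^2; F = -8*s + (64/9)*s*t - 4*s^2 + (32/3)*s^2*t + (32/9)*s^3*t; G = 1 + (64/9)*s^2 + (64/9)*s^3 + (16/9)*s^4
Gamma^k_ij = (1/2) g^{kl} (d_i g_jl + d_j g_il - d_l g_ij), with g^inv = (1/(EG-F^2)) [[G, -F], [-F, E]]
first partials: E_s = -16*t + (128/9)*t^2 + (128/9)*s*t^2, E_t = -16 + (128/9)*t - 16*s + (256/9)*s*t + (128/9)*s^2*t, F_s = -8 + (64/9)*t - 8*s + (64/3)*s*t + (32/3)*s^2*t, F_t = (64/9)*s + (32/3)*s^2 + (32/9)*s^3, G_s = (128/9)*s + (64/3)*s^2 + (64/9)*s^3, G_t = 0
D = EG - F^2 = 10 - 16*t + (64/9)*t^2 - 16*s*t + (64/9)*s^2 + (128/9)*s*t^2 + (64/9)*s^3 + (64/9)*s^2*t^2 + (16/9)*s^4
expanded: Gamma^s_ss = (G E_s - 2F F_s + F E_t)/(2D), Gamma^s_st = (G E_t - F G_s)/(2D), Gamma^s_tt = (2G F_t - G G_s - F G_t)/(2D), Gamma^t_ss = (2E F_s - E E_t - F E_s)/(2D), Gamma^t_st = (E G_s - F E_t)/(2D), Gamma^t_tt = (E G_t - 2F F_t + F G_s)/(2D); substitute and cancel common factors

Answer: Gamma_sss = (32*s*t^2 + 32*t^2 - 36*t)/(8*s^4 + 32*s^3 + 32*s^2*t^2 + 32*s^2 + 64*s*t^2 - 72*s*t + 32*t^2 - 72*t + 45), Gamma_sst = (32*s^2*t + 64*s*t - 36*s + 32*t - 36)/(8*s^4 + 32*s^3 + 32*s^2*t^2 + 32*s^2 + 64*s*t^2 - 72*s*t + 32*t^2 - 72*t + 45), Gamma_stt = 0, Gamma_tss = (16*s^2*t + 32*s*t)/(8*s^4 + 32*s^3 + 32*s^2*t^2 + 32*s^2 + 64*s*t^2 - 72*s*t + 32*t^2 - 72*t + 45), Gamma_tst = (16*s^3 + 48*s^2 + 32*s)/(8*s^4 + 32*s^3 + 32*s^2*t^2 + 32*s^2 + 64*s*t^2 - 72*s*t + 32*t^2 - 72*t + 45), Gamma_ttt = 0


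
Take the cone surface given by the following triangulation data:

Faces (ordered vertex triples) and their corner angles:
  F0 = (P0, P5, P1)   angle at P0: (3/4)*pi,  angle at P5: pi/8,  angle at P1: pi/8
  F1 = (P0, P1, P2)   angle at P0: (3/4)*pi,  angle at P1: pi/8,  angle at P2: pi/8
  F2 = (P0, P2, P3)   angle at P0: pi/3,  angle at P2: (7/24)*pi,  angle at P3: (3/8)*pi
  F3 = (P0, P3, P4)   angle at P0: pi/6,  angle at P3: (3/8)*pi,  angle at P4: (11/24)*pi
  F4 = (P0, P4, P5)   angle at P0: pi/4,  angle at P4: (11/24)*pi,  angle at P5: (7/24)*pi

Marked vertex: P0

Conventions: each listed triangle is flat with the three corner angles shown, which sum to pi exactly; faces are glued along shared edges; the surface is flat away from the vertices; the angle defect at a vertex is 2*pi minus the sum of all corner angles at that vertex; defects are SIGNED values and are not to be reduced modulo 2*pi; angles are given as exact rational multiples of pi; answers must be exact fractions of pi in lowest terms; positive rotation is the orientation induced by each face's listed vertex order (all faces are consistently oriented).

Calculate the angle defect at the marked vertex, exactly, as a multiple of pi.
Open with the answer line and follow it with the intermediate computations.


Answer: defect(P0) = -pi/4

Sum of corner angles at P0: (9/4)*pi
defect = 2*pi - (9/4)*pi


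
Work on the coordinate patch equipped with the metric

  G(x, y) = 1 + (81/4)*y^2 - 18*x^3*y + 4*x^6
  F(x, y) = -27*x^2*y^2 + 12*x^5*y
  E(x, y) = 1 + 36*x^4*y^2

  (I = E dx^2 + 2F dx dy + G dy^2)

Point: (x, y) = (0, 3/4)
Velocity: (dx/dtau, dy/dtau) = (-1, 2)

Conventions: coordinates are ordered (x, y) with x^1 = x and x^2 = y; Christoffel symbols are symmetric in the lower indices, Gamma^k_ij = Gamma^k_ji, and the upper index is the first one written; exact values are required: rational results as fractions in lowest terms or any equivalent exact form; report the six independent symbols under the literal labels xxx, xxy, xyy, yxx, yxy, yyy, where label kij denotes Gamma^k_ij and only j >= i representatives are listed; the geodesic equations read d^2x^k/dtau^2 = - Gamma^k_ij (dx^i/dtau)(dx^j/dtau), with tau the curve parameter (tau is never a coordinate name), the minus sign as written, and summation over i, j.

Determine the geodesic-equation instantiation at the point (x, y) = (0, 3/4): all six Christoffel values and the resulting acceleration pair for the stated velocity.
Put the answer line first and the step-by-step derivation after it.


Answer: Gamma_xxx = 0, Gamma_xxy = 0, Gamma_xyy = 0, Gamma_yxx = 0, Gamma_yxy = 0, Gamma_yyy = 972/793; accelerations (d^2x/dtau^2, d^2y/dtau^2) = (0, -3888/793)

E = 1, F = 0, G = 793/64 at the point
E_x = 0, E_y = 0, F_x = 0, F_y = 0, G_x = 0, G_y = 243/8
EG - F^2 = 793/64;  g^inv = (64/793) * [[793/64, 0], [0, 1]]
first-kind symbols [ij,l] = (1/2)(d_i g_jl + d_j g_il - d_l g_ij): [xx,x] = E_x/2 = 0, [xx,y] = F_x - E_y/2 = 0, [xy,x] = E_y/2 = 0, [xy,y] = G_x/2 = 0, [yy,x] = F_y - G_x/2 = 0, [yy,y] = G_y/2 = 243/16
Gamma^x_ij = (G*[ij,x] - F*[ij,y])/(EG - F^2), Gamma^y_ij = (E*[ij,y] - F*[ij,x])/(EG - F^2)
Gamma_xxx = 0, Gamma_xxy = 0, Gamma_xyy = 0, Gamma_yxx = 0, Gamma_yxy = 0, Gamma_yyy = 972/793
d^2x/dtau^2 = -(Gamma_xxx*(-1)^2 + 2*Gamma_xxy*(-1)*(2) + Gamma_xyy*(2)^2) = 0
d^2y/dtau^2 = -(Gamma_yxx*(-1)^2 + 2*Gamma_yxy*(-1)*(2) + Gamma_yyy*(2)^2) = -3888/793


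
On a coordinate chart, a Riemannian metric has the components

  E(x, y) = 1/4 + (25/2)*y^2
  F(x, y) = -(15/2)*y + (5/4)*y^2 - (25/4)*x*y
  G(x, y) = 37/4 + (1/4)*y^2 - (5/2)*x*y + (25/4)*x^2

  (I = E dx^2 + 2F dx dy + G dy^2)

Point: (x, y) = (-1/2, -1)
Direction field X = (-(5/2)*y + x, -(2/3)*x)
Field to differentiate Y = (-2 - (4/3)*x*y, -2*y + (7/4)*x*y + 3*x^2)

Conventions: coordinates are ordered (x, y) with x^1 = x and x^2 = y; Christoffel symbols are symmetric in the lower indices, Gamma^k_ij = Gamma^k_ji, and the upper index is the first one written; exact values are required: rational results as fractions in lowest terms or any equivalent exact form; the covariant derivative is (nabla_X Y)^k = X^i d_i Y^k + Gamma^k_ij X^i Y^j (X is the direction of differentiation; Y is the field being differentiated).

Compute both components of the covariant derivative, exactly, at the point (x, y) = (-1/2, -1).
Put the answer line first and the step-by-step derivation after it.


Answer: (nabla_X Y)^x = 265181/430704, (nabla_X Y)^y = -245449/11964

E = 51/4, F = 45/8, G = 157/16 at the point
E_x = 0, E_y = -25, F_x = 25/4, F_y = -55/8, G_x = -15/4, G_y = 3/4
EG - F^2 = 2991/32;  g^inv = (32/2991) * [[157/16, -45/8], [-45/8, 51/4]]
first-kind symbols [ij,l] = (1/2)(d_i g_jl + d_j g_il - d_l g_ij): [xx,x] = E_x/2 = 0, [xx,y] = F_x - E_y/2 = 75/4, [xy,x] = E_y/2 = -25/2, [xy,y] = G_x/2 = -15/8, [yy,x] = F_y - G_x/2 = -5, [yy,y] = G_y/2 = 3/8
Gamma^x_ij = (G*[ij,x] - F*[ij,y])/(EG - F^2), Gamma^y_ij = (E*[ij,y] - F*[ij,x])/(EG - F^2)
Gamma_xxx = -1125/997, Gamma_xxy = -7175/5982, Gamma_xyy = -3275/5982, Gamma_yxx = 2550/997, Gamma_yxy = 495/997, Gamma_yyy = 351/997
X = (2, 1/3), Y = (-8/3, 29/8) at the point


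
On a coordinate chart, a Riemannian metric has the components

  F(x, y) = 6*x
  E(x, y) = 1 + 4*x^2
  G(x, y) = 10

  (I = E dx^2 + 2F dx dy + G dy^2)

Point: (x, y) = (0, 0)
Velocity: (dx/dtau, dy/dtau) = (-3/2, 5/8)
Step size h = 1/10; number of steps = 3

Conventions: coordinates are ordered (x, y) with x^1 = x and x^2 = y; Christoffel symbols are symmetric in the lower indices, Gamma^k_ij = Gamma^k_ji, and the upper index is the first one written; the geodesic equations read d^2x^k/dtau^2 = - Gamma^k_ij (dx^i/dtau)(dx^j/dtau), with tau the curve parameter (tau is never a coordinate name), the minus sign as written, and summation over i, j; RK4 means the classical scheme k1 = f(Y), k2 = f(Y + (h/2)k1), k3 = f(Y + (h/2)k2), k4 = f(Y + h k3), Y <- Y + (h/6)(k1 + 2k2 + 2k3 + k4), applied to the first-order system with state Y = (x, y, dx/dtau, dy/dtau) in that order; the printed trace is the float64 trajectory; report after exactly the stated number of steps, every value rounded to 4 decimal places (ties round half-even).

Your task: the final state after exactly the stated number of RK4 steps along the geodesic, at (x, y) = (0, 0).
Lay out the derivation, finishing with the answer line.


f(Y) = (dx/dtau, dy/dtau, -Gamma^x_ij Y'^i Y'^j, -Gamma^y_ij Y'^i Y'^j) with the Gammas evaluated at the stage position; h = 0.100000; intermediate values shown to 6 dp
step 0: x = 0.0000, y = 0.0000, dx/dtau = -1.5000, dy/dtau = 0.6250
step 1:
  k1: at (x, y) = (0.000000, 0.000000), (dx/dtau, dy/dtau) = (-1.500000, 0.625000); Gamma_xxx = 0.000000, Gamma_xxy = 0.000000, Gamma_xyy = 0.000000, Gamma_yxx = 0.600000, Gamma_yxy = 0.000000, Gamma_yyy = 0.000000; k1 = (-1.500000, 0.625000, 0.000000, -1.350000)
  k2: at (x, y) = (-0.075000, 0.031250), (dx/dtau, dy/dtau) = (-1.500000, 0.557500); Gamma_xxx = -0.029933, Gamma_xxy = 0.000000, Gamma_xyy = 0.000000, Gamma_yxx = 0.598653, Gamma_yxy = 0.000000, Gamma_yyy = 0.000000; k2 = (-1.500000, 0.557500, 0.067348, -1.346969)
  k3: at (x, y) = (-0.075000, 0.027875), (dx/dtau, dy/dtau) = (-1.496633, 0.557652); Gamma_xxx = -0.029933, Gamma_xxy = 0.000000, Gamma_xyy = 0.000000, Gamma_yxx = 0.598653, Gamma_yxy = 0.000000, Gamma_yyy = 0.000000; k3 = (-1.496633, 0.557652, 0.067046, -1.340928)
  k4: at (x, y) = (-0.149663, 0.055765), (dx/dtau, dy/dtau) = (-1.493295, 0.490907); Gamma_xxx = -0.059334, Gamma_xxy = 0.000000, Gamma_xyy = 0.000000, Gamma_yxx = 0.594672, Gamma_yxy = 0.000000, Gamma_yyy = 0.000000; k4 = (-1.493295, 0.490907, 0.132310, -1.326077)
  Y <- Y + (h/6)(k1 + 2k2 + 2k3 + k4): x = -0.1498, y = 0.0558, dx/dtau = -1.4933, dy/dtau = 0.4908
step 2:
  k1: at (x, y) = (-0.149776, 0.055770), (dx/dtau, dy/dtau) = (-1.493315, 0.490802); Gamma_xxx = -0.059378, Gamma_xxy = 0.000000, Gamma_xyy = 0.000000, Gamma_yxx = 0.594664, Gamma_yxy = 0.000000, Gamma_yyy = 0.000000; k1 = (-1.493315, 0.490802, 0.132411, -1.326095)
  k2: at (x, y) = (-0.224442, 0.080310), (dx/dtau, dy/dtau) = (-1.486694, 0.424497); Gamma_xxx = -0.088003, Gamma_xxy = 0.000000, Gamma_xyy = 0.000000, Gamma_yxx = 0.588149, Gamma_yxy = 0.000000, Gamma_yyy = 0.000000; k2 = (-1.486694, 0.424497, 0.194511, -1.299962)
  k3: at (x, y) = (-0.224111, 0.076995), (dx/dtau, dy/dtau) = (-1.483589, 0.425804); Gamma_xxx = -0.087879, Gamma_xxy = 0.000000, Gamma_xyy = 0.000000, Gamma_yxx = 0.588183, Gamma_yxy = 0.000000, Gamma_yyy = 0.000000; k3 = (-1.483589, 0.425804, 0.193425, -1.294614)
  k4: at (x, y) = (-0.298135, 0.098351), (dx/dtau, dy/dtau) = (-1.473973, 0.361341); Gamma_xxx = -0.115160, Gamma_xxy = 0.000000, Gamma_xyy = 0.000000, Gamma_yxx = 0.579400, Gamma_yxy = 0.000000, Gamma_yyy = 0.000000; k4 = (-1.473973, 0.361341, 0.250195, -1.258802)
  Y <- Y + (h/6)(k1 + 2k2 + 2k3 + k4): x = -0.2982, y = 0.0983, dx/dtau = -1.4740, dy/dtau = 0.3612
step 3:
  k1: at (x, y) = (-0.298240, 0.098316), (dx/dtau, dy/dtau) = (-1.474007, 0.361235); Gamma_xxx = -0.115198, Gamma_xxy = 0.000000, Gamma_xyy = 0.000000, Gamma_yxx = 0.579386, Gamma_yxy = 0.000000, Gamma_yyy = 0.000000; k1 = (-1.474007, 0.361235, 0.250289, -1.258830)
  k2: at (x, y) = (-0.371941, 0.116378), (dx/dtau, dy/dtau) = (-1.461493, 0.298293); Gamma_xxx = -0.140975, Gamma_xxy = 0.000000, Gamma_xyy = 0.000000, Gamma_yxx = 0.568539, Gamma_yxy = 0.000000, Gamma_yyy = 0.000000; k2 = (-1.461493, 0.298293, 0.301118, -1.214378)
  k3: at (x, y) = (-0.371315, 0.113231), (dx/dtau, dy/dtau) = (-1.458951, 0.300516); Gamma_xxx = -0.140763, Gamma_xxy = 0.000000, Gamma_xyy = 0.000000, Gamma_yxx = 0.568640, Gamma_yxy = 0.000000, Gamma_yyy = 0.000000; k3 = (-1.458951, 0.300516, 0.299619, -1.210371)
  k4: at (x, y) = (-0.444135, 0.128368), (dx/dtau, dy/dtau) = (-1.444045, 0.240198); Gamma_xxx = -0.164662, Gamma_xxy = 0.000000, Gamma_xyy = 0.000000, Gamma_yxx = 0.556121, Gamma_yxy = 0.000000, Gamma_yyy = 0.000000; k4 = (-1.444045, 0.240198, 0.343364, -1.159660)
  Y <- Y + (h/6)(k1 + 2k2 + 2k3 + k4): x = -0.4442, y = 0.1283, dx/dtau = -1.4441, dy/dtau = 0.2401

Answer: x = -0.4442, y = 0.1283, dx/dtau = -1.4441, dy/dtau = 0.2401


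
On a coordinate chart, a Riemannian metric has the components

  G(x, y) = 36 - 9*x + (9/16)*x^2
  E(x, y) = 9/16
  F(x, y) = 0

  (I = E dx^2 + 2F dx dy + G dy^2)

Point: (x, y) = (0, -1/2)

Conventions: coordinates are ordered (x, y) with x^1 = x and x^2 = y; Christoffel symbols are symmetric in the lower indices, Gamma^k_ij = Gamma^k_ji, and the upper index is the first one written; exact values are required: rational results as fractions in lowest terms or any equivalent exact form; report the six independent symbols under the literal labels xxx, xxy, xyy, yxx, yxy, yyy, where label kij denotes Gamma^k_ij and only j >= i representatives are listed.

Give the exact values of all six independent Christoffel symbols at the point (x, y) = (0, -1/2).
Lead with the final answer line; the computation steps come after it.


Answer: Gamma_xxx = 0, Gamma_xxy = 0, Gamma_xyy = 8, Gamma_yxx = 0, Gamma_yxy = -1/8, Gamma_yyy = 0

E = 9/16, F = 0, G = 36 at the point
E_x = 0, E_y = 0, F_x = 0, F_y = 0, G_x = -9, G_y = 0
EG - F^2 = 81/4;  g^inv = (4/81) * [[36, 0], [0, 9/16]]
first-kind symbols [ij,l] = (1/2)(d_i g_jl + d_j g_il - d_l g_ij): [xx,x] = E_x/2 = 0, [xx,y] = F_x - E_y/2 = 0, [xy,x] = E_y/2 = 0, [xy,y] = G_x/2 = -9/2, [yy,x] = F_y - G_x/2 = 9/2, [yy,y] = G_y/2 = 0
Gamma^x_ij = (G*[ij,x] - F*[ij,y])/(EG - F^2), Gamma^y_ij = (E*[ij,y] - F*[ij,x])/(EG - F^2)


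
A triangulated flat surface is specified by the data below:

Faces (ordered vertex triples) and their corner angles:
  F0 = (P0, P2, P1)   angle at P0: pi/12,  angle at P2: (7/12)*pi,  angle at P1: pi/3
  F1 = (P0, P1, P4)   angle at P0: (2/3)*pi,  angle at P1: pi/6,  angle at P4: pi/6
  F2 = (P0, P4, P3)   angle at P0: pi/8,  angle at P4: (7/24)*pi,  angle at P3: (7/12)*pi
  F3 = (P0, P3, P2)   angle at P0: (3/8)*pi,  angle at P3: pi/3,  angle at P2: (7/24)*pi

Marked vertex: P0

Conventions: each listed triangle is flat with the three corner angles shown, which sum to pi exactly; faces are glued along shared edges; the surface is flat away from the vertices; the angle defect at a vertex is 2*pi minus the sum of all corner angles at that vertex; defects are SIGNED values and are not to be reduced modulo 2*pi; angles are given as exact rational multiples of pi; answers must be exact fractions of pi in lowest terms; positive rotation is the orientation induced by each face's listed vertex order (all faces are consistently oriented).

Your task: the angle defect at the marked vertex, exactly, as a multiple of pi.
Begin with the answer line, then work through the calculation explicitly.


Answer: defect(P0) = (3/4)*pi

Sum of corner angles at P0: (5/4)*pi
defect = 2*pi - (5/4)*pi


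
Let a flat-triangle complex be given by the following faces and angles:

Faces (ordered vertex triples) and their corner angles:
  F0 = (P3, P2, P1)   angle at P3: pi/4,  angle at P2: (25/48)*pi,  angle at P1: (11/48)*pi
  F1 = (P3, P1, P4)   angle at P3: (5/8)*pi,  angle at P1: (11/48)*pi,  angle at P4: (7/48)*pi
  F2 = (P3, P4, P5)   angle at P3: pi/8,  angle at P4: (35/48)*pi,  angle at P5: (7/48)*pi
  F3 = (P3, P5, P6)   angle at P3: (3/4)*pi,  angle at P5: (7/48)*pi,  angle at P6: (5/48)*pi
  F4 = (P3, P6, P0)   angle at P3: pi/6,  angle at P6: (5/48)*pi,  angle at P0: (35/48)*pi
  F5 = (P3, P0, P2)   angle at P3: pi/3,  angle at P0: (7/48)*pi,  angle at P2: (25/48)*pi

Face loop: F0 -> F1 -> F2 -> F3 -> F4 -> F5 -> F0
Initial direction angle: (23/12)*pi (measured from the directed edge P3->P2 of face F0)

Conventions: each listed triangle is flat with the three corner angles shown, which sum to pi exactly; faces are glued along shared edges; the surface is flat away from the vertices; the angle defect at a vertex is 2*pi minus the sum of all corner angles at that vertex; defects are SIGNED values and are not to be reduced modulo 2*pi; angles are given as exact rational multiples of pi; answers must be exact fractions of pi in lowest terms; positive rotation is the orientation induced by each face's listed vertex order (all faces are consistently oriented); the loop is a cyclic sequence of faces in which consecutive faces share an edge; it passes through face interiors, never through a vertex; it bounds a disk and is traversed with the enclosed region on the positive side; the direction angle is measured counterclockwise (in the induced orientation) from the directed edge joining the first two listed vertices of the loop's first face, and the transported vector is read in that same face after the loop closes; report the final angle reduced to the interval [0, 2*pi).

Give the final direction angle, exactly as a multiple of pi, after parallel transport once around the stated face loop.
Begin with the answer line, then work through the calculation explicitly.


Answer: final direction angle = (5/3)*pi

enclosed vertex P3: corner angles sum to (9/4)*pi, defect = 2*pi - (9/4)*pi = -pi/4
transport around the loop rotates by the sum of enclosed defects; add to the initial angle mod 2*pi
final angle = (23/12)*pi - pi/4 = (5/3)*pi (mod 2*pi)


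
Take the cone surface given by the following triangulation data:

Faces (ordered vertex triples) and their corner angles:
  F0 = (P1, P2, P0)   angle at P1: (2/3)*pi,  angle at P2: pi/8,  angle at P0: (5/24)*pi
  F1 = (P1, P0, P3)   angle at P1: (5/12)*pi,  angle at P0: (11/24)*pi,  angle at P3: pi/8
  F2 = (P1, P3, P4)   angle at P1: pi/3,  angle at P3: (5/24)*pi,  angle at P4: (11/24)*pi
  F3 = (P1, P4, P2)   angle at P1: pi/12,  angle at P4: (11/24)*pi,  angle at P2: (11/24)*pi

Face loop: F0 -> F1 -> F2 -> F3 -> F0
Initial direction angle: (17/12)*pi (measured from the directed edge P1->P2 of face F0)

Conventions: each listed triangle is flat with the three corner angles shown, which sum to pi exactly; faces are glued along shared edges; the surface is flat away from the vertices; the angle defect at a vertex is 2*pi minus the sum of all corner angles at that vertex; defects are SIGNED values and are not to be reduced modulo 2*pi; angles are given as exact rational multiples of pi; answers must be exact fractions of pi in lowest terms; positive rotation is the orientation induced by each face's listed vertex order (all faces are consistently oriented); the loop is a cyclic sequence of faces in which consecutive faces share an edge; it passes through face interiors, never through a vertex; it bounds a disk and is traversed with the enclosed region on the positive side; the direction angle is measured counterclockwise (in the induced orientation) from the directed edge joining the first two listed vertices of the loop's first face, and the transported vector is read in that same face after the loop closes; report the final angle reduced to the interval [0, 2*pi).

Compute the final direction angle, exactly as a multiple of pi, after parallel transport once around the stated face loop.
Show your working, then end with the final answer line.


enclosed vertex P1: corner angles sum to (3/2)*pi, defect = 2*pi - (3/2)*pi = pi/2
summing the enclosed defects onto the initial angle, mod 2*pi in the induced orientation:
final angle = (17/12)*pi + pi/2 = (23/12)*pi (mod 2*pi)

Answer: final direction angle = (23/12)*pi


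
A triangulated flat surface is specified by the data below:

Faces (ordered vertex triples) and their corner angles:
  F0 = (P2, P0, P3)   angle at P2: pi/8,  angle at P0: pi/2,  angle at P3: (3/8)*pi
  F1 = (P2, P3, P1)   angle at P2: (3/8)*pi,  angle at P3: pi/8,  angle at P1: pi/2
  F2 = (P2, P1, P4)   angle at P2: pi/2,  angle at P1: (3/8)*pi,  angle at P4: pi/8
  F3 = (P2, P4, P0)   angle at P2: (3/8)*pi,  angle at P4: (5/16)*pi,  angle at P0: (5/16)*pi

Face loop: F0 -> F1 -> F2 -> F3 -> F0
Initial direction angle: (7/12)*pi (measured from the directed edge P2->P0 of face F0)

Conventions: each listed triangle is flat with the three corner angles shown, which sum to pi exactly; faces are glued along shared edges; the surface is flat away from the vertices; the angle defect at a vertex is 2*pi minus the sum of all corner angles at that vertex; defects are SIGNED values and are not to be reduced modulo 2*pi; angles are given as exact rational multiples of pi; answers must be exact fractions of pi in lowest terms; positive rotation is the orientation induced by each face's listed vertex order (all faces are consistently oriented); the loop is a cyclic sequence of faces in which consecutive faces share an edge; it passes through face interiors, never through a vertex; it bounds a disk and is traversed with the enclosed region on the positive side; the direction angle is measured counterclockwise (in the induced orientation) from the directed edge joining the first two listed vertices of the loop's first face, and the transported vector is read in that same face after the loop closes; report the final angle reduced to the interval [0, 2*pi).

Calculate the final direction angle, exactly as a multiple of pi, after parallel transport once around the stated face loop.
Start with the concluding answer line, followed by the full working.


Answer: final direction angle = (29/24)*pi

enclosed vertex P2: corner angles sum to (11/8)*pi, defect = 2*pi - (11/8)*pi = (5/8)*pi
the final direction is the initial angle plus the enclosed defects, taken mod 2*pi in the induced orientation
final angle = (7/12)*pi + (5/8)*pi = (29/24)*pi (mod 2*pi)


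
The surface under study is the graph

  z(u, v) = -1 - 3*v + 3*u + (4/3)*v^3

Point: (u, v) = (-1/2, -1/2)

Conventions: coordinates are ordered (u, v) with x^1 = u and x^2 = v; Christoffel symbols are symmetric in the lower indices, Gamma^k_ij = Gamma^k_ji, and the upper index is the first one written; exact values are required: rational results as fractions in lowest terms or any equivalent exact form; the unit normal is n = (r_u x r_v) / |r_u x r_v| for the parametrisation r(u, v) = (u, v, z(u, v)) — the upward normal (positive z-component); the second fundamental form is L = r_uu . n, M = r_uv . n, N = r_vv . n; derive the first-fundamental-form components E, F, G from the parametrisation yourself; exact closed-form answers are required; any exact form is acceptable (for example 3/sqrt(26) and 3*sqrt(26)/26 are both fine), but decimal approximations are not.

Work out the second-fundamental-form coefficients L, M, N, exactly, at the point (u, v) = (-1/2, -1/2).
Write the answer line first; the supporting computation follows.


Answer: L = 0, M = 0, N = -2*sqrt(14)/7

z_u = 3, z_v = -2, z_uu = 0, z_uv = 0, z_vv = -4
E = 10, F = -6, G = 5; answer radicand W^2 = 14
unnormalised second-form numerators: l = 0, m = 0, n = -4; L = l/sqrt(14), and similarly M = m/sqrt(W^2), N = n/sqrt(W^2)


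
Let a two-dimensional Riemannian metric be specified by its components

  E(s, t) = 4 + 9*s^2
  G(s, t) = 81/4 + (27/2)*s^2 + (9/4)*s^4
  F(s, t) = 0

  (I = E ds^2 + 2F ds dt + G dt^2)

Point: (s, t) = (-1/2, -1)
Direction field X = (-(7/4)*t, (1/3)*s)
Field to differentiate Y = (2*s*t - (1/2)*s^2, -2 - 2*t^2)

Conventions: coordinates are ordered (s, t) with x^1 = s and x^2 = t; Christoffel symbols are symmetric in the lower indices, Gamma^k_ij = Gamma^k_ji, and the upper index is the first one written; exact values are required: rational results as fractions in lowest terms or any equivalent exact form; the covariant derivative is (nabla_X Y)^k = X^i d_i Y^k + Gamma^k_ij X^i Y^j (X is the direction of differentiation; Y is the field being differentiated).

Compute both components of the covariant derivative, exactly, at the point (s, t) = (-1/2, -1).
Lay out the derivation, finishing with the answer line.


E = 25/4, F = 0, G = 1521/64 at the point
E_s = -9, E_t = 0, F_s = 0, F_t = 0, G_s = -117/8, G_t = 0
EG - F^2 = 38025/256;  g^inv = (256/38025) * [[1521/64, 0], [0, 25/4]]
first-kind symbols [ij,l] = (1/2)(d_i g_jl + d_j g_il - d_l g_ij): [ss,s] = E_s/2 = -9/2, [ss,t] = F_s - E_t/2 = 0, [st,s] = E_t/2 = 0, [st,t] = G_s/2 = -117/16, [tt,s] = F_t - G_s/2 = 117/16, [tt,t] = G_t/2 = 0
Gamma^s_ij = (G*[ij,s] - F*[ij,t])/(EG - F^2), Gamma^t_ij = (E*[ij,t] - F*[ij,s])/(EG - F^2)
Gamma_sss = -18/25, Gamma_sst = 0, Gamma_stt = 117/100, Gamma_tss = 0, Gamma_tst = -4/13, Gamma_ttt = 0
X = (7/4, -1/6), Y = (7/8, -4) at the point

Answer: (nabla_X Y)^s = -3337/1200, (nabla_X Y)^t = 239/156


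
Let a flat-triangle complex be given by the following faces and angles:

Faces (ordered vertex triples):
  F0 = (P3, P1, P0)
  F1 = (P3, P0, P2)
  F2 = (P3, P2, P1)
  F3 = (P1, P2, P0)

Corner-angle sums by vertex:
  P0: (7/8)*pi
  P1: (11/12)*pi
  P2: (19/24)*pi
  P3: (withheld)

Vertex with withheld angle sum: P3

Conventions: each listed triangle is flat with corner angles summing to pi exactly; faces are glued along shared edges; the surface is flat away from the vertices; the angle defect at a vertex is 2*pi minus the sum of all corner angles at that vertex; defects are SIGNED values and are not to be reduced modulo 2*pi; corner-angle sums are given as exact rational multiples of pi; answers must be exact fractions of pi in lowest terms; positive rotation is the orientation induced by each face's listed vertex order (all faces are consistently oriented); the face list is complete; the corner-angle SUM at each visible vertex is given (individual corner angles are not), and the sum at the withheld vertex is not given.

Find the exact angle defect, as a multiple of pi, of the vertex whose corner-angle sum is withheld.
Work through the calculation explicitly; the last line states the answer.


V = 4, E = 6, F = 4; chi = V - E + F = 2
Gauss-Bonnet: total defect = 2*pi*chi = 4*pi; visible defects sum to (41/12)*pi

Answer: defect(P3) = (7/12)*pi


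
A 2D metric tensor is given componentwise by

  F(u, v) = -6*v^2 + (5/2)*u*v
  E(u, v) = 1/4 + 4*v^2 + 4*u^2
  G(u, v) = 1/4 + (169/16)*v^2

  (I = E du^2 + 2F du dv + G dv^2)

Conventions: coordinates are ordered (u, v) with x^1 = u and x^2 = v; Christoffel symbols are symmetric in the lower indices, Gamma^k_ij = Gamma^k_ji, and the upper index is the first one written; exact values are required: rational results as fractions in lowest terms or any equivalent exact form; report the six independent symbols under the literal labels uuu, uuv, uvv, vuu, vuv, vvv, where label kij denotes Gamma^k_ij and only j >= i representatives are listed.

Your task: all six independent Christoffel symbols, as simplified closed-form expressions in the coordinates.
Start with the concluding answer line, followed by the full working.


Answer: Gamma_uuu = (2944*u*v^2 + 64*u - 576*v^3)/(2304*u^2*v^2 + 64*u^2 + 1920*u*v^3 + 400*v^4 + 233*v^2 + 4), Gamma_uuv = (2704*v^3 + 64*v)/(2304*u^2*v^2 + 64*u^2 + 1920*u*v^3 + 400*v^4 + 233*v^2 + 4), Gamma_uvv = (40*u - 4056*v^3 - 192*v)/(2304*u^2*v^2 + 64*u^2 + 1920*u*v^3 + 400*v^4 + 233*v^2 + 4), Gamma_vuu = (-1024*u^2*v + 1536*u*v^2 - 384*v^3 - 24*v)/(2304*u^2*v^2 + 64*u^2 + 1920*u*v^3 + 400*v^4 + 233*v^2 + 4), Gamma_vuv = (-640*u*v^2 + 1536*v^3)/(2304*u^2*v^2 + 64*u^2 + 1920*u*v^3 + 400*v^4 + 233*v^2 + 4), Gamma_vvv = (2304*u^2*v + 2880*u*v^2 - 1904*v^3 + 169*v)/(2304*u^2*v^2 + 64*u^2 + 1920*u*v^3 + 400*v^4 + 233*v^2 + 4)

E = 1/4 + 4*v^2 + 4*u^2; F = -6*v^2 + (5/2)*u*v; G = 1/4 + (169/16)*v^2
Gamma^k_ij = (1/2) g^{kl} (d_i g_jl + d_j g_il - d_l g_ij), with g^inv = (1/(EG-F^2)) [[G, -F], [-F, E]]
first partials: E_u = 8*u, E_v = 8*v, F_u = (5/2)*v, F_v = -12*v + (5/2)*u, G_u = 0, G_v = (169/8)*v
D = EG - F^2 = 1/16 + (233/64)*v^2 + u^2 + (25/4)*v^4 + 30*u*v^3 + 36*u^2*v^2
expanded: Gamma^u_uu = (G E_u - 2F F_u + F E_v)/(2D), Gamma^u_uv = (G E_v - F G_u)/(2D), Gamma^u_vv = (2G F_v - G G_u - F G_v)/(2D), Gamma^v_uu = (2E F_u - E E_v - F E_u)/(2D), Gamma^v_uv = (E G_u - F E_v)/(2D), Gamma^v_vv = (E G_v - 2F F_v + F G_u)/(2D); substitute and cancel common factors


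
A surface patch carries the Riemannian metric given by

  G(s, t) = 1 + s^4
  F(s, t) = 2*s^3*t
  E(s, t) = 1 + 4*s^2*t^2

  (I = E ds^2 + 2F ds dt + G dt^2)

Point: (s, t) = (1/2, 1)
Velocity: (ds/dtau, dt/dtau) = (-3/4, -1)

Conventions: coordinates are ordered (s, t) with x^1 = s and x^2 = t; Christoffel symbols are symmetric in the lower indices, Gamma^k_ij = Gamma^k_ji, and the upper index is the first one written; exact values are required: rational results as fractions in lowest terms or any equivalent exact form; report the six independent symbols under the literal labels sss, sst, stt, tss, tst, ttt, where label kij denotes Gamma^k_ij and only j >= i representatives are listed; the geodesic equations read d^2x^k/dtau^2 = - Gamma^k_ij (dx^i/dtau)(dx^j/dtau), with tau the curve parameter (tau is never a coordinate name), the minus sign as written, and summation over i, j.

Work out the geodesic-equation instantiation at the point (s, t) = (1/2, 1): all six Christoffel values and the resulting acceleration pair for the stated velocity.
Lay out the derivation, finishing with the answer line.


E = 2, F = 1/4, G = 17/16 at the point
E_s = 4, E_t = 2, F_s = 3/2, F_t = 1/4, G_s = 1/2, G_t = 0
EG - F^2 = 33/16;  g^inv = (16/33) * [[17/16, -1/4], [-1/4, 2]]
first-kind symbols [ij,l] = (1/2)(d_i g_jl + d_j g_il - d_l g_ij): [ss,s] = E_s/2 = 2, [ss,t] = F_s - E_t/2 = 1/2, [st,s] = E_t/2 = 1, [st,t] = G_s/2 = 1/4, [tt,s] = F_t - G_s/2 = 0, [tt,t] = G_t/2 = 0
Gamma^s_ij = (G*[ij,s] - F*[ij,t])/(EG - F^2), Gamma^t_ij = (E*[ij,t] - F*[ij,s])/(EG - F^2)
Gamma_sss = 32/33, Gamma_sst = 16/33, Gamma_stt = 0, Gamma_tss = 8/33, Gamma_tst = 4/33, Gamma_ttt = 0
d^2s/dtau^2 = -(Gamma_sss*(-3/4)^2 + 2*Gamma_sst*(-3/4)*(-1) + Gamma_stt*(-1)^2) = -14/11
d^2t/dtau^2 = -(Gamma_tss*(-3/4)^2 + 2*Gamma_tst*(-3/4)*(-1) + Gamma_ttt*(-1)^2) = -7/22

Answer: Gamma_sss = 32/33, Gamma_sst = 16/33, Gamma_stt = 0, Gamma_tss = 8/33, Gamma_tst = 4/33, Gamma_ttt = 0; accelerations (d^2s/dtau^2, d^2t/dtau^2) = (-14/11, -7/22)


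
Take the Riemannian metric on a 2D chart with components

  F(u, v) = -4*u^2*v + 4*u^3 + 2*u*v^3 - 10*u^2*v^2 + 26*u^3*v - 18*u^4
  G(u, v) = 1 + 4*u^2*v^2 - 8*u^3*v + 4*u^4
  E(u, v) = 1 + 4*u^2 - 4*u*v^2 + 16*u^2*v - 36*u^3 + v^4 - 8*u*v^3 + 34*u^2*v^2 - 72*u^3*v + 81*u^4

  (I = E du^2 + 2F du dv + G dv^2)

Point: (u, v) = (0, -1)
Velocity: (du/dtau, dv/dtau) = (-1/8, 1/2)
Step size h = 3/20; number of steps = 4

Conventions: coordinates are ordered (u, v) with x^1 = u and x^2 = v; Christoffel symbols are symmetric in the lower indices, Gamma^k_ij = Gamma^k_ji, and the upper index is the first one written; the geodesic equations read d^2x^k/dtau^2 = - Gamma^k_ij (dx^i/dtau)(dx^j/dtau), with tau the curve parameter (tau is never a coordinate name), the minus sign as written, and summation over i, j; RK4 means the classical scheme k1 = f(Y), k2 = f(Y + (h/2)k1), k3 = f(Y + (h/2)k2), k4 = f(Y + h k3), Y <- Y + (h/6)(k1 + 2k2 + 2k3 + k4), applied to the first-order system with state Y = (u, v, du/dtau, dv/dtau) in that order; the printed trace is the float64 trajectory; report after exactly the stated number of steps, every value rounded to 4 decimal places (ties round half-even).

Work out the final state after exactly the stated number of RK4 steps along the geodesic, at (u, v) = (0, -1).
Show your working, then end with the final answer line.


f(Y) = (du/dtau, dv/dtau, -Gamma^u_ij Y'^i Y'^j, -Gamma^v_ij Y'^i Y'^j) with the Gammas evaluated at the stage position; h = 0.150000; intermediate values shown to 6 dp
step 0: u = 0.0000, v = -1.0000, du/dtau = -0.1250, dv/dtau = 0.5000
step 1:
  k1: at (u, v) = (0.000000, -1.000000), (du/dtau, dv/dtau) = (-0.125000, 0.500000); Gamma_uuu = 1.000000, Gamma_uuv = -1.000000, Gamma_uvv = 0.000000, Gamma_vuu = 0.000000, Gamma_vuv = 0.000000, Gamma_vvv = 0.000000; k1 = (-0.125000, 0.500000, -0.140625, 0.000000)
  k2: at (u, v) = (-0.009375, -0.962500), (du/dtau, dv/dtau) = (-0.135547, 0.500000); Gamma_uuu = 0.836741, Gamma_uuv = -0.939390, Gamma_uvv = -0.009332, Gamma_vuu = 0.016435, Gamma_vuv = -0.018451, Gamma_vvv = -0.000183; k2 = (-0.135547, 0.500000, -0.140372, -0.002757)
  k3: at (u, v) = (-0.010166, -0.962500), (du/dtau, dv/dtau) = (-0.135528, 0.499793); Gamma_uuu = 0.829515, Gamma_uuv = -0.937657, Gamma_uvv = -0.010117, Gamma_vuu = 0.017679, Gamma_vuv = -0.019984, Gamma_vvv = -0.000216; k3 = (-0.135528, 0.499793, -0.139735, -0.002978)
  k4: at (u, v) = (-0.020329, -0.925031), (du/dtau, dv/dtau) = (-0.145960, 0.499553); Gamma_uuu = 0.654392, Gamma_uuv = -0.867527, Gamma_uvv = -0.019942, Gamma_vuu = 0.029183, Gamma_vuv = -0.038687, Gamma_vvv = -0.000889; k4 = (-0.145960, 0.499553, -0.135476, -0.006042)
  Y <- Y + (h/6)(k1 + 2k2 + 2k3 + k4): u = -0.0203, v = -0.9250, du/dtau = -0.1459, dv/dtau = 0.4996
step 2:
  k1: at (u, v) = (-0.020328, -0.925022), (du/dtau, dv/dtau) = (-0.145908, 0.499562); Gamma_uuu = 0.654384, Gamma_uuv = -0.867517, Gamma_uvv = -0.019940, Gamma_vuu = 0.029180, Gamma_vuv = -0.038685, Gamma_vvv = -0.000889; k1 = (-0.145908, 0.499562, -0.135422, -0.006039)
  k2: at (u, v) = (-0.031271, -0.887554), (du/dtau, dv/dtau) = (-0.156065, 0.499109); Gamma_uuu = 0.472713, Gamma_uuv = -0.789988, Gamma_uvv = -0.029943, Gamma_vuu = 0.033841, Gamma_vuv = -0.056554, Gamma_vvv = -0.002144; k2 = (-0.156065, 0.499109, -0.127124, -0.009101)
  k3: at (u, v) = (-0.032033, -0.887588), (du/dtau, dv/dtau) = (-0.155442, 0.498880); Gamma_uuu = 0.466050, Gamma_uuv = -0.788286, Gamma_uvv = -0.030662, Gamma_vuu = 0.034179, Gamma_vuv = -0.057811, Gamma_vvv = -0.002249; k3 = (-0.155442, 0.498880, -0.125888, -0.009232)
  k4: at (u, v) = (-0.043644, -0.850190), (du/dtau, dv/dtau) = (-0.164791, 0.498177); Gamma_uuu = 0.284897, Gamma_uuv = -0.706634, Gamma_uvv = -0.040425, Gamma_vuu = 0.029547, Gamma_vuv = -0.073285, Gamma_vvv = -0.004193; k4 = (-0.164791, 0.498177, -0.113727, -0.011795)
  Y <- Y + (h/6)(k1 + 2k2 + 2k3 + k4): u = -0.0437, v = -0.8502, du/dtau = -0.1648, dv/dtau = 0.4982
step 3:
  k1: at (u, v) = (-0.043671, -0.850179), (du/dtau, dv/dtau) = (-0.164787, 0.498200); Gamma_uuu = 0.284650, Gamma_uuv = -0.706560, Gamma_uvv = -0.040449, Gamma_vuu = 0.029539, Gamma_vuv = -0.073322, Gamma_vvv = -0.004198; k1 = (-0.164787, 0.498200, -0.113703, -0.011799)
  k2: at (u, v) = (-0.056030, -0.812814), (du/dtau, dv/dtau) = (-0.173315, 0.497315); Gamma_uuu = 0.108048, Gamma_uuv = -0.623882, Gamma_uvv = -0.049883, Gamma_vuu = 0.014807, Gamma_vuv = -0.085499, Gamma_vvv = -0.006836; k2 = (-0.173315, 0.497315, -0.098456, -0.013493)
  k3: at (u, v) = (-0.056669, -0.812880), (du/dtau, dv/dtau) = (-0.172171, 0.497188); Gamma_uuu = 0.103025, Gamma_uuv = -0.622707, Gamma_uvv = -0.050445, Gamma_vuu = 0.014271, Gamma_vuv = -0.086255, Gamma_vvv = -0.006987; k3 = (-0.172171, 0.497188, -0.097193, -0.013463)
  k4: at (u, v) = (-0.069496, -0.775600), (du/dtau, dv/dtau) = (-0.179366, 0.496180); Gamma_uuu = -0.063349, Gamma_uuv = -0.543031, Gamma_uvv = -0.059281, Gamma_vuu = -0.010938, Gamma_vuv = -0.093761, Gamma_vvv = -0.010236; k4 = (-0.179366, 0.496180, -0.080025, -0.013817)
  Y <- Y + (h/6)(k1 + 2k2 + 2k3 + k4): u = -0.0695, v = -0.7756, du/dtau = -0.1794, dv/dtau = 0.4962
step 4:
  k1: at (u, v) = (-0.069549, -0.775594), (du/dtau, dv/dtau) = (-0.179413, 0.496212); Gamma_uuu = -0.063762, Gamma_uuv = -0.542930, Gamma_uvv = -0.059325, Gamma_vuu = -0.011017, Gamma_vuv = -0.093807, Gamma_vvv = -0.010250; k1 = (-0.179413, 0.496212, -0.080011, -0.013824)
  k2: at (u, v) = (-0.083005, -0.738378), (du/dtau, dv/dtau) = (-0.185414, 0.495175); Gamma_uuu = -0.221166, Gamma_uuv = -0.468351, Gamma_uvv = -0.067920, Gamma_vuu = -0.045567, Gamma_vuv = -0.096495, Gamma_vvv = -0.013994; k2 = (-0.185414, 0.495175, -0.061743, -0.012721)
  k3: at (u, v) = (-0.083455, -0.738456), (du/dtau, dv/dtau) = (-0.184044, 0.495257); Gamma_uuu = -0.224414, Gamma_uuv = -0.467804, Gamma_uvv = -0.068307, Gamma_vuu = -0.046431, Gamma_vuv = -0.096789, Gamma_vvv = -0.014133; k3 = (-0.184044, 0.495257, -0.060924, -0.012605)
  k4: at (u, v) = (-0.097155, -0.701305), (du/dtau, dv/dtau) = (-0.188551, 0.494321); Gamma_uuu = -0.372658, Gamma_uuv = -0.400468, Gamma_uvv = -0.076742, Gamma_vuu = -0.087749, Gamma_vuv = -0.094298, Gamma_vvv = -0.018070; k4 = (-0.188551, 0.494321, -0.042651, -0.010043)
  Y <- Y + (h/6)(k1 + 2k2 + 2k3 + k4): u = -0.0972, v = -0.7013, du/dtau = -0.1886, dv/dtau = 0.4943

Answer: u = -0.0972, v = -0.7013, du/dtau = -0.1886, dv/dtau = 0.4943


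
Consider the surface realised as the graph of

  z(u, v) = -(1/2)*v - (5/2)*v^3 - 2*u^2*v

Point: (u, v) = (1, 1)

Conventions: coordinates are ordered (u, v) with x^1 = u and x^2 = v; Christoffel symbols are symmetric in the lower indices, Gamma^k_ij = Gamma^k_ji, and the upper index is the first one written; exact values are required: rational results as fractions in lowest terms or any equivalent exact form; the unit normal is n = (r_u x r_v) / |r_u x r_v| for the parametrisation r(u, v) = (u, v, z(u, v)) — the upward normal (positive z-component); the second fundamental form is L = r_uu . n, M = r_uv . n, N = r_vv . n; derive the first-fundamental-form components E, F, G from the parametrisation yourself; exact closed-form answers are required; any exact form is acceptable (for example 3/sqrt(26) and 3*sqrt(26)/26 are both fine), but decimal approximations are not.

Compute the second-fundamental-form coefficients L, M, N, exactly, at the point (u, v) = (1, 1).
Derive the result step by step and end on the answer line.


z_u = -4, z_v = -10, z_uu = -4, z_uv = -4, z_vv = -15
E = 17, F = 40, G = 101; answer radicand W^2 = 117
unnormalised second-form numerators: l = -4, m = -4, n = -15; L = l/sqrt(117), and similarly M = m/sqrt(W^2), N = n/sqrt(W^2)

Answer: L = -4*sqrt(13)/39, M = -4*sqrt(13)/39, N = -5*sqrt(13)/13


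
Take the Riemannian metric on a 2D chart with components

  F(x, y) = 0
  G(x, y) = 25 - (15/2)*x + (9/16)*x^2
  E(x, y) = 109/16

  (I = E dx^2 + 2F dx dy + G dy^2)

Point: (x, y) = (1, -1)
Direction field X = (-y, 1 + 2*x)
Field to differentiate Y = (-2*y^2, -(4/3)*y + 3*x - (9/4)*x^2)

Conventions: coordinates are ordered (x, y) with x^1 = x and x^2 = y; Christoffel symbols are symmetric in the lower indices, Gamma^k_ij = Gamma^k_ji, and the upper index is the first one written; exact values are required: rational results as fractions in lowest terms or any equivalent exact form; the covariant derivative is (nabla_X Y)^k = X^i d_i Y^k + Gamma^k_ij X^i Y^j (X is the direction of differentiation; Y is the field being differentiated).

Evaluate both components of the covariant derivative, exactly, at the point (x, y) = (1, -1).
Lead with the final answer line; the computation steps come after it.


Answer: (nabla_X Y)^x = 6507/436, (nabla_X Y)^y = -327/68

E = 109/16, F = 0, G = 289/16 at the point
E_x = 0, E_y = 0, F_x = 0, F_y = 0, G_x = -51/8, G_y = 0
EG - F^2 = 31501/256;  g^inv = (256/31501) * [[289/16, 0], [0, 109/16]]
first-kind symbols [ij,l] = (1/2)(d_i g_jl + d_j g_il - d_l g_ij): [xx,x] = E_x/2 = 0, [xx,y] = F_x - E_y/2 = 0, [xy,x] = E_y/2 = 0, [xy,y] = G_x/2 = -51/16, [yy,x] = F_y - G_x/2 = 51/16, [yy,y] = G_y/2 = 0
Gamma^x_ij = (G*[ij,x] - F*[ij,y])/(EG - F^2), Gamma^y_ij = (E*[ij,y] - F*[ij,x])/(EG - F^2)
Gamma_xxx = 0, Gamma_xxy = 0, Gamma_xyy = 51/109, Gamma_yxx = 0, Gamma_yxy = -3/17, Gamma_yyy = 0
X = (1, 3), Y = (-2, 25/12) at the point
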